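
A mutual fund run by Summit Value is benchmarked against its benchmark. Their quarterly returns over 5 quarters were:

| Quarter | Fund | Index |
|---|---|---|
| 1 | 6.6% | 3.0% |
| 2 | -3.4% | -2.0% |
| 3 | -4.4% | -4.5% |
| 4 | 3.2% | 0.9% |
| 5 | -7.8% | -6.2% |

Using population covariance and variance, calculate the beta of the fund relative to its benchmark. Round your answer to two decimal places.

1.53

r̄p = -1.1600%,  r̄m = -1.7600%
Cov = Σ(rp − r̄p)(rm − r̄m) / 5 = 17.4864
Var(rm) = Σ(rm − r̄m)² / 5 = 11.4024
β = Cov / Var = 17.4864 / 11.4024 = 1.5336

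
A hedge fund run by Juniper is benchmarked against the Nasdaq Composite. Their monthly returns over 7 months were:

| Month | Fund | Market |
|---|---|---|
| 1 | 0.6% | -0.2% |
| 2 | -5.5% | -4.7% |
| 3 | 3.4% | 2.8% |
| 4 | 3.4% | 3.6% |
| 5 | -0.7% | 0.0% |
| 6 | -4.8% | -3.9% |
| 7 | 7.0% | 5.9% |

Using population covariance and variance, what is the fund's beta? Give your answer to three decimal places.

1.160

r̄p = 0.4857%,  r̄m = 0.5000%
Cov = Σ(rp − r̄p)(rm − r̄m) / 7 = 15.1157
Var(rm) = Σ(rm − r̄m)² / 7 = 13.0286
β = Cov / Var = 15.1157 / 13.0286 = 1.1602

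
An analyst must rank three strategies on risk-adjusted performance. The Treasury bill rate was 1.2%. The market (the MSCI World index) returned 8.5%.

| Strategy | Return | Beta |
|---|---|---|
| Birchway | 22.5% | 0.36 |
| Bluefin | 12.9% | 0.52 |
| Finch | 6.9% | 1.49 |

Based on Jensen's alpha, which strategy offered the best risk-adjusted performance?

Birchway: α = 22.5% − [1.2% + 0.36 × (8.5% − 1.2%)] = 18.672
Bluefin: α = 12.9% − [1.2% + 0.52 × (8.5% − 1.2%)] = 7.904
Finch: α = 6.9% − [1.2% + 1.49 × (8.5% − 1.2%)] = -5.177
Highest: Birchway (18.672).

Birchway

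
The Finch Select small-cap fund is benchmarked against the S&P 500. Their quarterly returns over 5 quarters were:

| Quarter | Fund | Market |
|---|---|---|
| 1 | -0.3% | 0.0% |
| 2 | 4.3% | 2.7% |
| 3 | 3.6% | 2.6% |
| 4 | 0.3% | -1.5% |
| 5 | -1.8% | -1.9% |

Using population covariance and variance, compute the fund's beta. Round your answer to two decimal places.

r̄p = 1.2200%,  r̄m = 0.3800%
Cov = Σ(rp − r̄p)(rm − r̄m) / 5 = 4.3244
Var(rm) = Σ(rm − r̄m)² / 5 = 3.8376
β = Cov / Var = 4.3244 / 3.8376 = 1.1269

1.13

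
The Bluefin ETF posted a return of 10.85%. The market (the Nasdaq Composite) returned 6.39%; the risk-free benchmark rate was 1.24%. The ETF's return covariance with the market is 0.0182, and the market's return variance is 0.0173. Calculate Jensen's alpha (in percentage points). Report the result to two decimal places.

4.19

β = Cov / Var = 0.0182 / 0.0173 = 1.0520
E[R] = Rf + β(Rm − Rf) = 1.24% + 1.0520 × (6.39% − 1.24%) = 6.6578%
α = Rp − E[R] = 10.85% − 6.6578% = 4.1922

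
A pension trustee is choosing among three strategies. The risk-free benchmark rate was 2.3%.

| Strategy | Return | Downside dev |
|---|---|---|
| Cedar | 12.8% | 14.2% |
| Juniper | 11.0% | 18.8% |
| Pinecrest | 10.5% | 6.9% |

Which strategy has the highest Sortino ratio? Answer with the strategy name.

Pinecrest

Cedar: Sortino ratio = (12.8% − 2.3%) / 14.2% = 0.739
Juniper: Sortino ratio = (11.0% − 2.3%) / 18.8% = 0.463
Pinecrest: Sortino ratio = (10.5% − 2.3%) / 6.9% = 1.188
Highest: Pinecrest (1.188).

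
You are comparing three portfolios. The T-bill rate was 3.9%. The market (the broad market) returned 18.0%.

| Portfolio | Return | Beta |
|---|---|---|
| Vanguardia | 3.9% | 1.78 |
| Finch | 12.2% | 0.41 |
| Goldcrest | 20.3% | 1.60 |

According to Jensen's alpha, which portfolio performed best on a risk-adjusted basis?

Finch

Vanguardia: α = 3.9% − [3.9% + 1.78 × (18.0% − 3.9%)] = -25.098
Finch: α = 12.2% − [3.9% + 0.41 × (18.0% − 3.9%)] = 2.519
Goldcrest: α = 20.3% − [3.9% + 1.60 × (18.0% − 3.9%)] = -6.160
Highest: Finch (2.519).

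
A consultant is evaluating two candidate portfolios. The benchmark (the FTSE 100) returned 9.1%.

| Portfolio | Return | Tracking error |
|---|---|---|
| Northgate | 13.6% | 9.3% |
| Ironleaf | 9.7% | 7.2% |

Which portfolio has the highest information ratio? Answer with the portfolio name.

Northgate

Northgate: IR = (13.6% − 9.1%) / 9.3% = 0.484
Ironleaf: IR = (9.7% − 9.1%) / 7.2% = 0.083
Highest: Northgate (0.484).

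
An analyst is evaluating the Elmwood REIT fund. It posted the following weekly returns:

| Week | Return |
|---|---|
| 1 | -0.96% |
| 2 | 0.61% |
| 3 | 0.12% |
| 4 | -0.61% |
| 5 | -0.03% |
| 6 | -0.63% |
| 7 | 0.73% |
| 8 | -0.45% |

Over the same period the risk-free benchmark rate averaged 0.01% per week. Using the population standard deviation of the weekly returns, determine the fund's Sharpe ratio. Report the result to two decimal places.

Mean return r̄ = -1.220 / 8 = -0.1525%
Population std dev = √[2.6274 / 8] = 0.5731%
Sharpe = (r̄ − rf) / σ = (-0.1525 − 0.01) / 0.5731 = -0.1625 / 0.5731 = -0.2835

-0.28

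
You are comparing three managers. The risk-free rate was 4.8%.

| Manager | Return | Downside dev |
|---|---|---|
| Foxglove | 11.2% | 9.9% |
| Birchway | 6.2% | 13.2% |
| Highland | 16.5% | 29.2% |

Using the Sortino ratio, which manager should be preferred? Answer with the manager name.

Foxglove

Foxglove: Sortino ratio = (11.2% − 4.8%) / 9.9% = 0.646
Birchway: Sortino ratio = (6.2% − 4.8%) / 13.2% = 0.106
Highland: Sortino ratio = (16.5% − 4.8%) / 29.2% = 0.401
Highest: Foxglove (0.646).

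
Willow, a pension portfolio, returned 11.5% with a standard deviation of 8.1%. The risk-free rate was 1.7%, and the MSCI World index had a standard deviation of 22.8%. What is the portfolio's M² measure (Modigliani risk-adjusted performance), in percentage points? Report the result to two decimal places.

Sharpe = (Rp − Rf) / σp = (11.5% − 1.7%) / 8.1% = 1.2099
M² = Rf + Sharpe × σm = 1.7% + 1.2099 × 22.8% = 29.2857%

29.29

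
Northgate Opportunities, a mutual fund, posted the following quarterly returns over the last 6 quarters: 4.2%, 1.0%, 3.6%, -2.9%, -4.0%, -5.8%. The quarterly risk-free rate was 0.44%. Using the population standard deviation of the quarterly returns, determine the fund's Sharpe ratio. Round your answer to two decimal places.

r̄ = (4.2 + 1 + 3.6 − 2.9 − 4 − 5.8) / 6 = -0.6500%
Σ(r − r̄)² = 87.1150; population σ = √(87.1150/6) = 3.8104%
Sharpe = (r̄ − rf) / σ = (-0.6500 − 0.44) / 3.8104 = -1.0900 / 3.8104 = -0.2861

-0.29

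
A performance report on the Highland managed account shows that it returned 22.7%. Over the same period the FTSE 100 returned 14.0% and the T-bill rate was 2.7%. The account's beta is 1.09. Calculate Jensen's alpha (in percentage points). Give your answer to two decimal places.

CAPM expected return = Rf + β(Rm − Rf) = 2.7% + 1.09 × (14.0% − 2.7%) = 2.7 + 1.09 × 11.30 = 15.0170%
Jensen's α = Rp − E[R] = 22.7% − 15.0170% = 7.6830

7.68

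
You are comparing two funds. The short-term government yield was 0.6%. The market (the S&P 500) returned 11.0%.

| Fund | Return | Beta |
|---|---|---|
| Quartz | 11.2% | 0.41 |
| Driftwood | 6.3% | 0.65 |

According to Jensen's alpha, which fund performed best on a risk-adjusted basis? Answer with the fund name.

Quartz: α = 11.2% − [0.6% + 0.41 × (11.0% − 0.6%)] = 6.336
Driftwood: α = 6.3% − [0.6% + 0.65 × (11.0% − 0.6%)] = -1.060
Highest: Quartz (6.336).

Quartz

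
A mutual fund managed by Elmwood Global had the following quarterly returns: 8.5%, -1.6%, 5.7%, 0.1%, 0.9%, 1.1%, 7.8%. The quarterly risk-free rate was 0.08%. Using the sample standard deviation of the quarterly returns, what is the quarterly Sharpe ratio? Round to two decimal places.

0.78

μ = (8.5 − 1.6 + 5.7 + 0.1 + 0.9 + 1.1 + 7.8) / 7 = 3.2143%
Σ(r − μ)² = 97.8486; sample σ = √(97.8486/6) = 4.0383%
Sharpe = (μ − rf) / σ = (3.2143 − 0.08) / 4.0383 = 3.1343 / 4.0383 = 0.7761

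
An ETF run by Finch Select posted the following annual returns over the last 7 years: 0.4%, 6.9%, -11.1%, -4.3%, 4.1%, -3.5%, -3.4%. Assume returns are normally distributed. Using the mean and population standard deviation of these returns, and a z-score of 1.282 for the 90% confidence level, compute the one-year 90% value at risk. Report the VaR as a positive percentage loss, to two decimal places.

Mean return r̄ = -10.90 / 7 = -1.5571%
Population std dev = √[213.1171 / 7] = 5.5177%
VaR = −(r̄ − z·σ) = −(-1.5571 − 1.282 × 5.5177) = −(-8.6308) = 8.6308%

8.63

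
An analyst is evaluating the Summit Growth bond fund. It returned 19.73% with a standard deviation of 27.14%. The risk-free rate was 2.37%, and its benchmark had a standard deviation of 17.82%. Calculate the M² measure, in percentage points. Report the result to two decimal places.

13.77

Sharpe = (Rp − Rf) / σp = (19.73% − 2.37%) / 27.14% = 0.6396
M² = Rf + Sharpe × σm = 2.37% + 0.6396 × 17.82% = 13.7677%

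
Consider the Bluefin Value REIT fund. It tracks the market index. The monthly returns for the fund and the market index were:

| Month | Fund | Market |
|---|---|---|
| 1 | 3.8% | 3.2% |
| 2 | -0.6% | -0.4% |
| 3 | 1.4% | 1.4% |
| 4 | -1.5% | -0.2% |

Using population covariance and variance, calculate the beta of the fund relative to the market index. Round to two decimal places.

r̄p = 0.7750%,  r̄m = 1.0000%
Cov = Σ(rp − r̄p)(rm − r̄m) / 4 = 2.8900
Var(rm) = Σ(rm − r̄m)² / 4 = 2.1000
β = Cov / Var = 2.8900 / 2.1000 = 1.3762

1.38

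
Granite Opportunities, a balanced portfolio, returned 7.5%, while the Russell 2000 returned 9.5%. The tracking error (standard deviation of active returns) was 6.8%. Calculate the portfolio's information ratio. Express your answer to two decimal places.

-0.29

IR = (Rp − Rb) / TE = (7.5% − 9.5%) / 6.8% = -2.00% / 6.8% = -0.2941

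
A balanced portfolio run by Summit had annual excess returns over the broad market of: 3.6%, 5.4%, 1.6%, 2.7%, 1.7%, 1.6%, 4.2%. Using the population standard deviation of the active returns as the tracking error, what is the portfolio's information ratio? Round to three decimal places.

r̄ = (3.6 + 5.4 + 1.6 + 2.7 + 1.7 + 1.6 + 4.2) / 7 = 2.9714%
Population std dev = √[13.2543 / 7] = 1.3760%
IR = r̄ / tracking error = 2.9714 / 1.3760 = 2.1594

2.159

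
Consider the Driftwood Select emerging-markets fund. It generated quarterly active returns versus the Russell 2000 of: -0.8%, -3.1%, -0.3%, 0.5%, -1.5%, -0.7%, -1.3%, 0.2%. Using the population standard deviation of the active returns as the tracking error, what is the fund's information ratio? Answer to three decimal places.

Mean return μ = -7.00 / 8 = -0.8750%
Population σ = √[Σ(r − μ)² / 8] = √[8.9350 / 8] = √1.1169 = 1.0568%
IR = μ / tracking error = -0.8750 / 1.0568 = -0.8280

-0.828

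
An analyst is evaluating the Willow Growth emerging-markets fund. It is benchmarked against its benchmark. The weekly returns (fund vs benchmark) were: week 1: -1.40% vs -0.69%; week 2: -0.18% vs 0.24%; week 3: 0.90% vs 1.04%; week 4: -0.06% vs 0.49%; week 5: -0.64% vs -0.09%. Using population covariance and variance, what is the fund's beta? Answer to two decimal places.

r̄p = -0.2760%,  r̄m = 0.1980%
Cov = Σ(rp − r̄p)(rm − r̄m) / 5 = 0.4320
Var(rm) = Σ(rm − r̄m)² / 5 = 0.3335
β = Cov / Var = 0.4320 / 0.3335 = 1.2954

1.30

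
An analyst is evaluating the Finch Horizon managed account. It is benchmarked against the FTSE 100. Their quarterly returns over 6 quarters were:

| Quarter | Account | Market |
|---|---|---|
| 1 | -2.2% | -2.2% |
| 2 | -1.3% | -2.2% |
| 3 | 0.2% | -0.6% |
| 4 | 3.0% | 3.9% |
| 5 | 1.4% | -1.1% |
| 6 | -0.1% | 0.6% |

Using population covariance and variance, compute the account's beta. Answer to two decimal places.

r̄p = 0.1667%,  r̄m = -0.2667%
Cov = Σ(rp − r̄p)(rm − r̄m) / 6 = 2.9911
Var(rm) = Σ(rm − r̄m)² / 6 = 4.3989
β = Cov / Var = 2.9911 / 4.3989 = 0.6800

0.68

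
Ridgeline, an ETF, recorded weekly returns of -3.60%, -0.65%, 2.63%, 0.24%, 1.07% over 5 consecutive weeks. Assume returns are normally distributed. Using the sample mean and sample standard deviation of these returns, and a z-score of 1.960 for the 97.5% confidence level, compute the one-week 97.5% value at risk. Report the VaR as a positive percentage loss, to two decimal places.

r̄ = (-3.6 − 0.65 + 2.63 + 0.24 + 1.07) / 5 = -0.310 / 5 = -0.0620%
Sample σ = √[Σ(r − r̄)² / 4] = √[21.4827 / 4] = √5.3707 = 2.3175%
VaR = −(r̄ − z·σ) = −(-0.0620 − 1.960 × 2.3175) = −(-4.6043) = 4.6043%

4.60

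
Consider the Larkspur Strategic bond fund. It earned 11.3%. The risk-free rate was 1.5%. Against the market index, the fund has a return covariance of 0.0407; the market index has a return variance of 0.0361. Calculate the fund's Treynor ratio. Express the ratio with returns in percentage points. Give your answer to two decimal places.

β = Cov / Var = 0.0407 / 0.0361 = 1.1274
Treynor = (Rp − Rf) / β = (11.3% − 1.5%) / 1.1274 = 9.80 / 1.1274 = 8.6926

8.69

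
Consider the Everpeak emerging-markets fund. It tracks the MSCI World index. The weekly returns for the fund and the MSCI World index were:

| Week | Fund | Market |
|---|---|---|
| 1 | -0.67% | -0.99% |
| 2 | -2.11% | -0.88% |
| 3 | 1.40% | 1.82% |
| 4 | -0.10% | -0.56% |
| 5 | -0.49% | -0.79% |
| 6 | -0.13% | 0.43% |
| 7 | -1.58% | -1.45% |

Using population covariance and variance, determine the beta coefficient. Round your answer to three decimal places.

0.868

r̄p = -0.5257%,  r̄m = -0.3457%
Cov = Σ(rp − r̄p)(rm − r̄m) / 7 = 0.9249
Var(rm) = Σ(rm − r̄m)² / 7 = 1.0651
β = Cov / Var = 0.9249 / 1.0651 = 0.8684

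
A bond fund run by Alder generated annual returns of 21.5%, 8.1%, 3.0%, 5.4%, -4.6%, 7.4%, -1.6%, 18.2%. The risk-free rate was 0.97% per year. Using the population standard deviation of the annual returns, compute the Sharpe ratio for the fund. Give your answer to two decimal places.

μ = (21.5 + 8.1 + 3 + 5.4 − 4.6 + 7.4 − 1.6 + 18.2) / 8 = 7.1750%
Σ(r − μ)² = 563.8950; population σ = √(563.8950/8) = 8.3956%
Sharpe = (μ − rf) / σ = (7.1750 − 0.97) / 8.3956 = 6.2050 / 8.3956 = 0.7391

0.74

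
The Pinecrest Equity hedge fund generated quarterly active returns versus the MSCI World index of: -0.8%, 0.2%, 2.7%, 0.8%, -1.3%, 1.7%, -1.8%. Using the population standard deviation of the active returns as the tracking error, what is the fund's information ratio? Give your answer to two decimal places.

r̄ = (-0.8 + 0.2 + 2.7 + 0.8 − 1.3 + 1.7 − 1.8) / 7 = 0.2143%
Population std dev = √[16.1086 / 7] = 1.5170%
IR = r̄ / tracking error = 0.2143 / 1.5170 = 0.1413

0.14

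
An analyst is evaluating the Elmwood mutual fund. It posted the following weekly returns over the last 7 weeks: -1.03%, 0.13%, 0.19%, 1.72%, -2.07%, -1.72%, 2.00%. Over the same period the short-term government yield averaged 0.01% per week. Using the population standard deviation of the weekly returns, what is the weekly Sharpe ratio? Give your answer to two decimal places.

-0.08

μ = (-1.03 + 0.13 + 0.19 + 1.72 − 2.07 − 1.72 + 2) / 7 = -0.1114%
Population σ = √[Σ(r − μ)² / 7] = √[15.2287 / 7] = √2.1755 = 1.4750%
Sharpe = (μ − rf) / σ = (-0.1114 − 0.01) / 1.4750 = -0.1214 / 1.4750 = -0.0823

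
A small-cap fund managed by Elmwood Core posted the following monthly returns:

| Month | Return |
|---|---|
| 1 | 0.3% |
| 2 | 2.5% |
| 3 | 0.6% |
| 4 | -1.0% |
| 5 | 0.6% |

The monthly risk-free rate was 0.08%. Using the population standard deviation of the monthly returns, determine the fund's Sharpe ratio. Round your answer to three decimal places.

Mean return μ = 3.00 / 5 = 0.6000%
Σ(r − μ)² = 6.2600; population σ = √(6.2600/5) = 1.1189%
Sharpe = (μ − rf) / σ = (0.6000 − 0.08) / 1.1189 = 0.5200 / 1.1189 = 0.4647

0.465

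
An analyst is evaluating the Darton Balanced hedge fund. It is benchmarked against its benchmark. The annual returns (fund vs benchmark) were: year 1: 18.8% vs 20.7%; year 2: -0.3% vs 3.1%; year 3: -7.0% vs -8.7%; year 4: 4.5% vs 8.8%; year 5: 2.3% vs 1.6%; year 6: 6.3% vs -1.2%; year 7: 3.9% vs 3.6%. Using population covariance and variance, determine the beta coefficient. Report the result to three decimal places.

0.775

r̄p = 4.0714%,  r̄m = 3.9857%
Cov = Σ(rp − r̄p)(rm − r̄m) / 7 = 55.0424
Var(rm) = Σ(rm − r̄m)² / 7 = 70.9984
β = Cov / Var = 55.0424 / 70.9984 = 0.7753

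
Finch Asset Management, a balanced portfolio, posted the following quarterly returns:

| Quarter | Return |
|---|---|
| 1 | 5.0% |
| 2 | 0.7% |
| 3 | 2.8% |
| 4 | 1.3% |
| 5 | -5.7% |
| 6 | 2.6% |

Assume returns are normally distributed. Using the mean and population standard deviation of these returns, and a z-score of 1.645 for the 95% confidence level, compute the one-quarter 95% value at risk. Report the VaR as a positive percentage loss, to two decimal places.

4.37

μ = (5 + 0.7 + 2.8 + 1.3 − 5.7 + 2.6) / 6 = 1.1167%
Σ(r − μ)² = (5 − 1.1167)² + (0.7 − 1.1167)² + … = 66.7883
σ = √[66.7883 / 6] = 3.3364%
VaR = −(μ − z·σ) = −(1.1167 − 1.645 × 3.3364) = −(-4.3717) = 4.3717%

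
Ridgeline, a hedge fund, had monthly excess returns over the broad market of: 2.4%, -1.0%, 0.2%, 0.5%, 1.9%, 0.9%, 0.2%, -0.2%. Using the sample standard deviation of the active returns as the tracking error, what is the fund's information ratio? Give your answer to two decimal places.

0.55

Mean return r̄ = 4.90 / 8 = 0.6125%
Σ(r − r̄)² = (2.4 − 0.6125)² + (-1 − 0.6125)² + … = 8.5488
sample σ = √(8.5488 / 7) = √1.2213 = 1.1051%
IR = r̄ / tracking error = 0.6125 / 1.1051 = 0.5542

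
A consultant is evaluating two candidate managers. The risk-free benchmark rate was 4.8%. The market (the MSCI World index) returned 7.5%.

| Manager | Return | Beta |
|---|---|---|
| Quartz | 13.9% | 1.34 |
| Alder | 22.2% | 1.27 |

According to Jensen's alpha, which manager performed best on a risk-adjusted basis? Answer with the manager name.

Quartz: α = 13.9% − [4.8% + 1.34 × (7.5% − 4.8%)] = 5.482
Alder: α = 22.2% − [4.8% + 1.27 × (7.5% − 4.8%)] = 13.971
Highest: Alder (13.971).

Alder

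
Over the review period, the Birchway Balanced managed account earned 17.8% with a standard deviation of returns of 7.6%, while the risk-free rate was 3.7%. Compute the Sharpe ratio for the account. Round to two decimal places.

1.86

Sharpe = (Rp − Rf) / σp = (17.8% − 3.7%) / 7.6% = 14.10% / 7.6% = 1.8553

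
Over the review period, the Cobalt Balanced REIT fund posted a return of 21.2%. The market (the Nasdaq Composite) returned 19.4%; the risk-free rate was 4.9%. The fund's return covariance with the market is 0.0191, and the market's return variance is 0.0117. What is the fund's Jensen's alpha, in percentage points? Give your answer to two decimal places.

β = Cov / Var = 0.0191 / 0.0117 = 1.6325
E[R] = Rf + β(Rm − Rf) = 4.9% + 1.6325 × (19.4% − 4.9%) = 28.5713%
α = Rp − E[R] = 21.2% − 28.5713% = -7.3713

-7.37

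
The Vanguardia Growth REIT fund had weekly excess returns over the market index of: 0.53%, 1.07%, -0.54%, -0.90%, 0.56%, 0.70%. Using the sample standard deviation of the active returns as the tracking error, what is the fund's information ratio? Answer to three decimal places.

r̄ = (0.53 + 1.07 − 0.54 − 0.9 + 0.56 + 0.7) / 6 = 0.2367%
Σ(r − r̄)² = (0.53 − 0.2367)² + (1.07 − 0.2367)² + … = 2.9949
σ = √[2.9949 / 5] = 0.7739%
IR = r̄ / tracking error = 0.2367 / 0.7739 = 0.3059

0.306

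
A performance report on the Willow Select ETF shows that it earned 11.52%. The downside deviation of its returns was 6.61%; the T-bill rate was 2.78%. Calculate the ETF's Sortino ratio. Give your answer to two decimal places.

1.32

Sortino = (Rp − Rf) / σd = (11.52% − 2.78%) / 6.61% = 8.74% / 6.61% = 1.3222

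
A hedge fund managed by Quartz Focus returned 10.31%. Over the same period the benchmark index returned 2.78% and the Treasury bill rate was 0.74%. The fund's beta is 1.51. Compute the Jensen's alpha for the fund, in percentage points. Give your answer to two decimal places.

CAPM expected return = Rf + β(Rm − Rf) = 0.74% + 1.51 × (2.78% − 0.74%) = 0.74 + 1.51 × 2.04 = 3.8204%
Jensen's α = Rp − E[R] = 10.31% − 3.8204% = 6.4896

6.49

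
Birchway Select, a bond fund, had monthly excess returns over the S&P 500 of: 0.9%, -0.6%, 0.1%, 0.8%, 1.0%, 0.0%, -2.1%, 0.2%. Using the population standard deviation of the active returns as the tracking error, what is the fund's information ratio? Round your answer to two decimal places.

0.04

μ = (0.9 − 0.6 + 0.1 + 0.8 + 1 + 0 − 2.1 + 0.2) / 8 = 0.0375%
Population std dev = √[7.2588 / 8] = 0.9525%
IR = μ / tracking error = 0.0375 / 0.9525 = 0.0394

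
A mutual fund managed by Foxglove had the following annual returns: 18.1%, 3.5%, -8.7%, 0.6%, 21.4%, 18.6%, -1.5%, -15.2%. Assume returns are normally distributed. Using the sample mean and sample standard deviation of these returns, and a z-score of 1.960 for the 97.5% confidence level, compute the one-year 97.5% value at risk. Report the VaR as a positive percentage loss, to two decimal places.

21.94

μ = (18.1 + 3.5 − 8.7 + 0.6 + 21.4 + 18.6 − 1.5 − 15.2) / 8 = 36.80 / 8 = 4.6000%
Sample σ = √[Σ(r − μ)² / 7] = √[1283.8400 / 7] = √183.4057 = 13.5427%
VaR = −(μ − z·σ) = −(4.6000 − 1.960 × 13.5427) = −(-21.9437) = 21.9437%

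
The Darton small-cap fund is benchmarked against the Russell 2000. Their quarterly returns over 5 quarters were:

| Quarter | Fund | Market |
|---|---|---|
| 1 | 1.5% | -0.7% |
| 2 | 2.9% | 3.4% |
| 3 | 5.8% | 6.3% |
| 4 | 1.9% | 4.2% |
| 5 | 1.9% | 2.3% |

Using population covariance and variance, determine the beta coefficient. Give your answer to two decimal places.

r̄p = 2.8000%,  r̄m = 3.1000%
Cov = Σ(rp − r̄p)(rm − r̄m) / 5 = 2.8600
Var(rm) = Σ(rm − r̄m)² / 5 = 5.3240
β = Cov / Var = 2.8600 / 5.3240 = 0.5372

0.54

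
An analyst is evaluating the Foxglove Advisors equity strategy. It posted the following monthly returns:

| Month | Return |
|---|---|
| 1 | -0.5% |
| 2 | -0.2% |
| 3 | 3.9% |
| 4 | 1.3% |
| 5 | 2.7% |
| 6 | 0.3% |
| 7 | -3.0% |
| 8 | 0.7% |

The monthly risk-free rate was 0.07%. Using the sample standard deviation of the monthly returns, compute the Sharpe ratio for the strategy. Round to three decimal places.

0.277

r̄ = (-0.5 − 0.2 + 3.9 + 1.3 + 2.7 + 0.3 − 3 + 0.7) / 8 = 0.6500%
Σ(r − r̄)² = (-0.5 − 0.6500)² + (-0.2 − 0.6500)² + (3.9 − 0.6500)² + … = 30.6800
σ = √[30.6800 / 7] = 2.0935%
Sharpe = (r̄ − rf) / σ = (0.6500 − 0.07) / 2.0935 = 0.5800 / 2.0935 = 0.2770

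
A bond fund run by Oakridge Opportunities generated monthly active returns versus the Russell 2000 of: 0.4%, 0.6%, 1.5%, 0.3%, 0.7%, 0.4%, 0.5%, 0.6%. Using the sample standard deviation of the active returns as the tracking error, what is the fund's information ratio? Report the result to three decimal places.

r̄ = (0.4 + 0.6 + 1.5 + 0.3 + 0.7 + 0.4 + 0.5 + 0.6) / 8 = 0.6250%
Σ(r − r̄)² = (0.4 − 0.6250)² + (0.6 − 0.6250)² + … = 0.9950
sample σ = √(0.9950 / 7) = √0.1421 = 0.3770%
IR = r̄ / tracking error = 0.6250 / 0.3770 = 1.6578

1.658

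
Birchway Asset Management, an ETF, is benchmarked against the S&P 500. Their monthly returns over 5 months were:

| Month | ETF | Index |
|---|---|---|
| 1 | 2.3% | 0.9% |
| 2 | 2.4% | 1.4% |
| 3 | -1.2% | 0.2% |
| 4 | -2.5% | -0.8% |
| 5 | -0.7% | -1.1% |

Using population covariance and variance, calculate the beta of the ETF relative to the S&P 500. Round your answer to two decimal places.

1.73

r̄p = 0.0600%,  r̄m = 0.1200%
Cov = Σ(rp − r̄p)(rm − r̄m) / 5 = 1.5848
Var(rm) = Σ(rm − r̄m)² / 5 = 0.9176
β = Cov / Var = 1.5848 / 0.9176 = 1.7271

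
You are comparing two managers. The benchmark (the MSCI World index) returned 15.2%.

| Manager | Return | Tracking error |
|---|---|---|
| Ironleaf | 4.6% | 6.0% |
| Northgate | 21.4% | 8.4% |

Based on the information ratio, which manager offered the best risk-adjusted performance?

Ironleaf: IR = (4.6% − 15.2%) / 6.0% = -1.767
Northgate: IR = (21.4% − 15.2%) / 8.4% = 0.738
Highest: Northgate (0.738).

Northgate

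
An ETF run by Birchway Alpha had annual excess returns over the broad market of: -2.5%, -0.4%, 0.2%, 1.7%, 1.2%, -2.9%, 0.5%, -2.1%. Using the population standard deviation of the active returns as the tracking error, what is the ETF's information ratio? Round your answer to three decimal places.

Mean return r̄ = -4.30 / 8 = -0.5375%
Σ(r − r̄)² = 21.5388; population σ = √(21.5388/8) = 1.6408%
IR = r̄ / tracking error = -0.5375 / 1.6408 = -0.3276

-0.328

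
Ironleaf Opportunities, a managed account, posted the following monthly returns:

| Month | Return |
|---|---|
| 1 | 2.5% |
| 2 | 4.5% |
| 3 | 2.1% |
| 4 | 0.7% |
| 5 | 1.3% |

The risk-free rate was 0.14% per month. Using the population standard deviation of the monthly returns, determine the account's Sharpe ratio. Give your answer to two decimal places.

1.60

r̄ = (2.5 + 4.5 + 2.1 + 0.7 + 1.3) / 5 = 11.10 / 5 = 2.2200%
Population σ = √[Σ(r − r̄)² / 5] = √[8.4480 / 5] = √1.6896 = 1.2998%
Sharpe = (r̄ − rf) / σ = (2.2200 − 0.14) / 1.2998 = 2.0800 / 1.2998 = 1.6002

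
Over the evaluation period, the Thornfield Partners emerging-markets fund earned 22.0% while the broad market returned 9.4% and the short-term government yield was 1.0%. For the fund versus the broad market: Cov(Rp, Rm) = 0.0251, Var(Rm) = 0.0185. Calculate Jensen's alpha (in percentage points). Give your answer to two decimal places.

9.60

β = Cov / Var = 0.0251 / 0.0185 = 1.3568
E[R] = Rf + β(Rm − Rf) = 1.0% + 1.3568 × (9.4% − 1.0%) = 12.3971%
α = Rp − E[R] = 22.0% − 12.3971% = 9.6029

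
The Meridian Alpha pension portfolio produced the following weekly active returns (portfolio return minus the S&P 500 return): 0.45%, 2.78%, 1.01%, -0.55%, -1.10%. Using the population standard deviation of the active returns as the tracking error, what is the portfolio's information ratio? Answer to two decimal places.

r̄ = (0.45 + 2.78 + 1.01 − 0.55 − 1.1) / 5 = 0.5180%
Population σ = √[Σ(r − r̄)² / 5] = √[9.1219 / 5] = √1.8244 = 1.3507%
IR = r̄ / tracking error = 0.5180 / 1.3507 = 0.3835

0.38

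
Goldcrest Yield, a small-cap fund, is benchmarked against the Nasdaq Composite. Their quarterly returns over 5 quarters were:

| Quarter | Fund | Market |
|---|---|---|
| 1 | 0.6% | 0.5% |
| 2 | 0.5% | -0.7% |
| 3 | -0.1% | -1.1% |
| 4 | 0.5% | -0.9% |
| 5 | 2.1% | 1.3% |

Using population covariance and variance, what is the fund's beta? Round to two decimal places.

r̄p = 0.7200%,  r̄m = -0.1800%
Cov = Σ(rp − r̄p)(rm − r̄m) / 5 = 0.5976
Var(rm) = Σ(rm − r̄m)² / 5 = 0.8576
β = Cov / Var = 0.5976 / 0.8576 = 0.6968

0.70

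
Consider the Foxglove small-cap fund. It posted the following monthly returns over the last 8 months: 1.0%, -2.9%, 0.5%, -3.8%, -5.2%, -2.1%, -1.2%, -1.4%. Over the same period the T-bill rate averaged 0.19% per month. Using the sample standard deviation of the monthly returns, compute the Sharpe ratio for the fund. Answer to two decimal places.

-1.00

Mean return r̄ = -15.10 / 8 = -1.8875%
Σ(r − r̄)² = (1 − (-1.8875))² + (-2.9 − (-1.8875))² + … = 30.4488
sample σ = √(30.4488 / 7) = √4.3498 = 2.0856%
Sharpe = (r̄ − rf) / σ = (-1.8875 − 0.19) / 2.0856 = -2.0775 / 2.0856 = -0.9961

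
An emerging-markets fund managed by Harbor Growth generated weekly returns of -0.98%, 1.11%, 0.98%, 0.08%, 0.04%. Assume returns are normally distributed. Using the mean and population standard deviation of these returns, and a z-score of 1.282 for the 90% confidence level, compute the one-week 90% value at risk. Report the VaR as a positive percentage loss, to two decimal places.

μ = (-0.98 + 1.11 + 0.98 + 0.08 + 0.04) / 5 = 0.2460%
Σ(r − μ)² = (-0.98 − 0.2460)² + (1.11 − 0.2460)² + (0.98 − 0.2460)² + … = 2.8583
σ = √[2.8583 / 5] = 0.7561%
VaR = −(μ − z·σ) = −(0.2460 − 1.282 × 0.7561) = −(-0.7233) = 0.7233%

0.72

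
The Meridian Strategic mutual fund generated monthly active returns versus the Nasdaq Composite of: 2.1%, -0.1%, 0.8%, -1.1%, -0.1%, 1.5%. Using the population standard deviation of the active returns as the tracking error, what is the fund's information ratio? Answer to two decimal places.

0.48

r̄ = (2.1 − 0.1 + 0.8 − 1.1 − 0.1 + 1.5) / 6 = 0.5167%
Population σ = √[Σ(r − r̄)² / 6] = √[6.9283 / 6] = √1.1547 = 1.0746%
IR = r̄ / tracking error = 0.5167 / 1.0746 = 0.4808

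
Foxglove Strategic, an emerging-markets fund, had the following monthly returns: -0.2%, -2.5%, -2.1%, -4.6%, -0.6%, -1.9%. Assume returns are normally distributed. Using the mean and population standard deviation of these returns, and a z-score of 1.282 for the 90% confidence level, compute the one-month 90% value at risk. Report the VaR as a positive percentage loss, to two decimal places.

r̄ = (-0.2 − 2.5 − 2.1 − 4.6 − 0.6 − 1.9) / 6 = -1.9833%
Σ(r − r̄)² = 12.2283; population σ = √(12.2283/6) = 1.4276%
VaR = −(r̄ − z·σ) = −(-1.9833 − 1.282 × 1.4276) = −(-3.8135) = 3.8135%

3.81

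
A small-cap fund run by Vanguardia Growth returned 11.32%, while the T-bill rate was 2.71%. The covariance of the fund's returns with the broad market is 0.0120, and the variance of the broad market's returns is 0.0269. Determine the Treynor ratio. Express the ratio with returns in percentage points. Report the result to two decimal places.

β = Cov / Var = 0.0120 / 0.0269 = 0.4461
Treynor = (Rp − Rf) / β = (11.32% − 2.71%) / 0.4461 = 8.61 / 0.4461 = 19.3006

19.30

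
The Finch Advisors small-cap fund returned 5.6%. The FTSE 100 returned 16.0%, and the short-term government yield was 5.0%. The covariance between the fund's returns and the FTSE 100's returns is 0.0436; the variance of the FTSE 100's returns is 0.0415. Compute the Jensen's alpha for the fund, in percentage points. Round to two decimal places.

β = Cov / Var = 0.0436 / 0.0415 = 1.0506
E[R] = Rf + β(Rm − Rf) = 5.0% + 1.0506 × (16.0% − 5.0%) = 16.5566%
α = Rp − E[R] = 5.6% − 16.5566% = -10.9566

-10.96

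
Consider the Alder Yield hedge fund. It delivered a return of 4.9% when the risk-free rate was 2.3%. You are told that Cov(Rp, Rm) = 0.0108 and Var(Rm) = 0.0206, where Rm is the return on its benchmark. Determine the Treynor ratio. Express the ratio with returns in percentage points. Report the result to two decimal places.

β = Cov / Var = 0.0108 / 0.0206 = 0.5243
Treynor = (Rp − Rf) / β = (4.9% − 2.3%) / 0.5243 = 2.60 / 0.5243 = 4.9590

4.96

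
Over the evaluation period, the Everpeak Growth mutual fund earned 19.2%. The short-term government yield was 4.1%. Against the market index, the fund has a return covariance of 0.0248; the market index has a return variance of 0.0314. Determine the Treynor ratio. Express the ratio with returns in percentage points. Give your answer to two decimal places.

β = Cov / Var = 0.0248 / 0.0314 = 0.7898
Treynor = (Rp − Rf) / β = (19.2% − 4.1%) / 0.7898 = 15.10 / 0.7898 = 19.1188

19.12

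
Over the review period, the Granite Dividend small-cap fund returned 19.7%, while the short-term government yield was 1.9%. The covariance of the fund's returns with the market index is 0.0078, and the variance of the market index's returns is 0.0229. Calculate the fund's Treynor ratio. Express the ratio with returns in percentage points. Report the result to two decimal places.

52.26

β = Cov / Var = 0.0078 / 0.0229 = 0.3406
Treynor = (Rp − Rf) / β = (19.7% − 1.9%) / 0.3406 = 17.80 / 0.3406 = 52.2607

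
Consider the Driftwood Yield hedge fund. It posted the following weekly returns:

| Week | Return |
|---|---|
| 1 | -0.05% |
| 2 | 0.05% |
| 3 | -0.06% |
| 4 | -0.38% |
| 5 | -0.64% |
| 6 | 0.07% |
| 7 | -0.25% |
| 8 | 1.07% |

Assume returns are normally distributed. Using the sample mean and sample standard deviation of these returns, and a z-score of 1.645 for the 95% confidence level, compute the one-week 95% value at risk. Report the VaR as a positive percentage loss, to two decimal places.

0.85

r̄ = (-0.05 + 0.05 − 0.06 − 0.38 − 0.64 + 0.07 − 0.25 + 1.07) / 8 = -0.0238%
Σ(r − r̄)² = (-0.05 − (-0.0238))² + (0.05 − (-0.0238))² + (-0.06 − (-0.0238))² + … = 1.7704
sample σ = √(1.7704 / 7) = √0.2529 = 0.5029%
VaR = −(r̄ − z·σ) = −(-0.0238 − 1.645 × 0.5029) = −(-0.8511) = 0.8511%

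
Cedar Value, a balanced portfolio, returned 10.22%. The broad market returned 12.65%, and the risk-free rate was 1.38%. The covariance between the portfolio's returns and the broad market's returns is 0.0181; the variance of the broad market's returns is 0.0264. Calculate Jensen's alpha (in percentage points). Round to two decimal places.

1.11

β = Cov / Var = 0.0181 / 0.0264 = 0.6856
E[R] = Rf + β(Rm − Rf) = 1.38% + 0.6856 × (12.65% − 1.38%) = 9.1067%
α = Rp − E[R] = 10.22% − 9.1067% = 1.1133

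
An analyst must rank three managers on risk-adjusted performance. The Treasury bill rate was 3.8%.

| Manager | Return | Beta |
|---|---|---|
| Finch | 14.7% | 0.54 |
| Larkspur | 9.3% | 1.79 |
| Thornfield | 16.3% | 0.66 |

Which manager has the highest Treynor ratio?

Finch: Treynor = (14.7% − 3.8%) / 0.54 = 20.185
Larkspur: Treynor = (9.3% − 3.8%) / 1.79 = 3.073
Thornfield: Treynor = (16.3% − 3.8%) / 0.66 = 18.939
Highest: Finch (20.185).

Finch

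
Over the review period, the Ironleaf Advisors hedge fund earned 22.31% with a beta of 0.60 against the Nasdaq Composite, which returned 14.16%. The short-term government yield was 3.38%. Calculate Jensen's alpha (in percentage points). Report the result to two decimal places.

12.46

CAPM expected return = Rf + β(Rm − Rf) = 3.38% + 0.60 × (14.16% − 3.38%) = 3.38 + 0.60 × 10.78 = 9.8480%
Jensen's α = Rp − E[R] = 22.31% − 9.8480% = 12.4620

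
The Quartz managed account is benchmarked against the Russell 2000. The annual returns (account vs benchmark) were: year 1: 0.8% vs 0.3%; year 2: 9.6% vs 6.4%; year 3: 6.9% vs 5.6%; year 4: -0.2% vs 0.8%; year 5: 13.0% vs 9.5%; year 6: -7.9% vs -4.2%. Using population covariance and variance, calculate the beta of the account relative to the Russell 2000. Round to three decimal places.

r̄p = 3.7000%,  r̄m = 3.0667%
Cov = Σ(rp − r̄p)(rm − r̄m) / 6 = 31.4600
Var(rm) = Σ(rm − r̄m)² / 6 = 20.7522
β = Cov / Var = 31.4600 / 20.7522 = 1.5160

1.516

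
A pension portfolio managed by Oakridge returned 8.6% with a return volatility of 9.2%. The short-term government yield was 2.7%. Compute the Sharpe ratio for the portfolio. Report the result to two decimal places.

Sharpe = (Rp − Rf) / σp = (8.6% − 2.7%) / 9.2% = 5.90% / 9.2% = 0.6413

0.64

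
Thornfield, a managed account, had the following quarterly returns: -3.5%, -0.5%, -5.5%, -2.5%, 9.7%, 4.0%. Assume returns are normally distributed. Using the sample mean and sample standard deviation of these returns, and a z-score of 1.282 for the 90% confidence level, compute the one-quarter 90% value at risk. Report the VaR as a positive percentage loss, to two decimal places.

r̄ = (-3.5 − 0.5 − 5.5 − 2.5 + 9.7 + 4) / 6 = 1.70 / 6 = 0.2833%
Σ(r − r̄)² = (-3.5 − 0.2833)² + (-0.5 − 0.2833)² + (-5.5 − 0.2833)² + … = 158.6083
σ = √[158.6083 / 5] = 5.6322%
VaR = −(r̄ − z·σ) = −(0.2833 − 1.282 × 5.6322) = −(-6.9372) = 6.9372%

6.94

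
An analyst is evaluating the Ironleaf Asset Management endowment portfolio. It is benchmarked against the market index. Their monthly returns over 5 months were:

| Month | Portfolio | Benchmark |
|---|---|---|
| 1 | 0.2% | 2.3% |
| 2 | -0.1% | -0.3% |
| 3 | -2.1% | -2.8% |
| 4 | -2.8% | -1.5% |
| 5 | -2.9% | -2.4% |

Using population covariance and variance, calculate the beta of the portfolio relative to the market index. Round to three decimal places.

r̄p = -1.5400%,  r̄m = -0.9400%
Cov = Σ(rp − r̄p)(rm − r̄m) / 5 = 2.0584
Var(rm) = Σ(rm − r̄m)² / 5 = 3.3624
β = Cov / Var = 2.0584 / 3.3624 = 0.6122

0.612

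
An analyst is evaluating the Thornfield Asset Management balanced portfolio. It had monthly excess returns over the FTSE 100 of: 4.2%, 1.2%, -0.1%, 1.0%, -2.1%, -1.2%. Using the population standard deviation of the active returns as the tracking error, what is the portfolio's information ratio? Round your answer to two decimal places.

Mean return r̄ = 3.00 / 6 = 0.5000%
Population std dev = √[24.4400 / 6] = 2.0183%
IR = r̄ / tracking error = 0.5000 / 2.0183 = 0.2477

0.25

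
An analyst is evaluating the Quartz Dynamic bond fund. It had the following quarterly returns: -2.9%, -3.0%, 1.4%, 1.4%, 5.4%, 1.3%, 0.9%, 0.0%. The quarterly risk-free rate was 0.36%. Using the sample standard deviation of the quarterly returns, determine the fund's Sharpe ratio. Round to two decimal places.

0.08

μ = (-2.9 − 3 + 1.4 + 1.4 + 5.4 + 1.3 + 0.9 + 0) / 8 = 4.50 / 8 = 0.5625%
Σ(r − μ)² = (-2.9 − 0.5625)² + (-3 − 0.5625)² + … = 50.4588
sample σ = √(50.4588 / 7) = √7.2084 = 2.6848%
Sharpe = (μ − rf) / σ = (0.5625 − 0.36) / 2.6848 = 0.2025 / 2.6848 = 0.0754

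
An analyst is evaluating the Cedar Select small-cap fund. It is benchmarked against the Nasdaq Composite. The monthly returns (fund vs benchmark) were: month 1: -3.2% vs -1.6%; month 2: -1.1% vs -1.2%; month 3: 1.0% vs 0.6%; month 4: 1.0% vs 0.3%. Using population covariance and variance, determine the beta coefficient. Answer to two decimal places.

r̄p = -0.5750%,  r̄m = -0.4750%
Cov = Σ(rp − r̄p)(rm − r̄m) / 4 = 1.5619
Var(rm) = Σ(rm − r̄m)² / 4 = 0.8869
β = Cov / Var = 1.5619 / 0.8869 = 1.7611

1.76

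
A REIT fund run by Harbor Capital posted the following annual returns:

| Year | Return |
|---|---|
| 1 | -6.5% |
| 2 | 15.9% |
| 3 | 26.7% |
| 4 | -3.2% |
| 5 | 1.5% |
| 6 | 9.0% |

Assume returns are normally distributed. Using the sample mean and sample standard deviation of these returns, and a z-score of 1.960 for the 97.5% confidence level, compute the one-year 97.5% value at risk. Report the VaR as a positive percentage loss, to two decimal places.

Mean return r̄ = 43.40 / 6 = 7.2333%
Sample σ = √[Σ(r − r̄)² / 5] = √[787.5133 / 5] = √157.5027 = 12.5500%
VaR = −(r̄ − z·σ) = −(7.2333 − 1.960 × 12.5500) = −(-17.3647) = 17.3647%

17.36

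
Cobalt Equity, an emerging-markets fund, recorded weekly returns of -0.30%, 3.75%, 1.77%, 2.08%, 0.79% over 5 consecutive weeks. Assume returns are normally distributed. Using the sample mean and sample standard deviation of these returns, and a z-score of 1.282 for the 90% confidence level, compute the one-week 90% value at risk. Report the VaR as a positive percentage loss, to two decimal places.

Mean return r̄ = 8.090 / 5 = 1.6180%
Σ(r − r̄)² = 9.1463; sample σ = √(9.1463/4) = 1.5121%
VaR = −(r̄ − z·σ) = −(1.6180 − 1.282 × 1.5121) = −(-0.3205) = 0.3205%

0.32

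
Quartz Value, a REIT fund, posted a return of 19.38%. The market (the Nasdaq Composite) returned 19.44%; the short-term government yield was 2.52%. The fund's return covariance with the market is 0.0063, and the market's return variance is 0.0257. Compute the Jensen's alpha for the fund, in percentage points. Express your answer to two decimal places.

β = Cov / Var = 0.0063 / 0.0257 = 0.2451
E[R] = Rf + β(Rm − Rf) = 2.52% + 0.2451 × (19.44% − 2.52%) = 6.6671%
α = Rp − E[R] = 19.38% − 6.6671% = 12.7129

12.71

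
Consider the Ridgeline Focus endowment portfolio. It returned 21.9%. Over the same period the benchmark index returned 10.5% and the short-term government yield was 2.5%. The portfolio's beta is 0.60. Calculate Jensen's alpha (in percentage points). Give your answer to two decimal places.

14.60

CAPM expected return = Rf + β(Rm − Rf) = 2.5% + 0.60 × (10.5% − 2.5%) = 2.5 + 0.60 × 8.00 = 7.3000%
Jensen's α = Rp − E[R] = 21.9% − 7.3000% = 14.6000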